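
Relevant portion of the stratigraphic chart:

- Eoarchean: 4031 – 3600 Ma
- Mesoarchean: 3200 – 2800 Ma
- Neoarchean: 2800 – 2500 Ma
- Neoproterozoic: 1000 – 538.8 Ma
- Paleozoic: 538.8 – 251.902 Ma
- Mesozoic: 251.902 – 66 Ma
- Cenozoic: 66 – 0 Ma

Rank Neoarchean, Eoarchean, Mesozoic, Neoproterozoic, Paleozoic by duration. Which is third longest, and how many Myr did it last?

Start − end for each: Neoarchean 2800 − 2500 = 300; Eoarchean 4031 − 3600 = 431; Mesozoic 251.902 − 66 = 185.902; Neoproterozoic 1000 − 538.8 = 461.2; Paleozoic 538.8 − 251.902 = 286.898.
Ranking these from longest: Neoproterozoic > Eoarchean > Neoarchean > Paleozoic > Mesozoic.
Position 3 in that ranking is Neoarchean, which lasted 300 Myr.

Neoarchean, 300 million years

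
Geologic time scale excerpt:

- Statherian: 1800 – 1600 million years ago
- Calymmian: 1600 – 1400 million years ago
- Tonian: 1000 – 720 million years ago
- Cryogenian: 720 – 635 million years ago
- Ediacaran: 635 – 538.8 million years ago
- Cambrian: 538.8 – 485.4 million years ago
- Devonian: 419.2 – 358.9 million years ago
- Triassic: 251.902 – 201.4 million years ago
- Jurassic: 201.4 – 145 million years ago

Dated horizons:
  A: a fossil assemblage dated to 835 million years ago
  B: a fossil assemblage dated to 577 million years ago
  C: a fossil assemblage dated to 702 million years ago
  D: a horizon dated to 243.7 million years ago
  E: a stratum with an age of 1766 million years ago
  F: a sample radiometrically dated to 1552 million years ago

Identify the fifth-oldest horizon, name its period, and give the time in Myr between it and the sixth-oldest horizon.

B, in the Ediacaran; 333.3 million years to D

Larger Ma means older, so oldest first: E 1766 > F 1552 > A 835 > C 702 > B 577 > D 243.7.
Counting 5 along gives B (577 Ma); the excerpt puts that inside the Ediacaran, 635–538.8 Ma.
Next in line is D (243.7 Ma), and 577 − 243.7 = 333.3 Myr.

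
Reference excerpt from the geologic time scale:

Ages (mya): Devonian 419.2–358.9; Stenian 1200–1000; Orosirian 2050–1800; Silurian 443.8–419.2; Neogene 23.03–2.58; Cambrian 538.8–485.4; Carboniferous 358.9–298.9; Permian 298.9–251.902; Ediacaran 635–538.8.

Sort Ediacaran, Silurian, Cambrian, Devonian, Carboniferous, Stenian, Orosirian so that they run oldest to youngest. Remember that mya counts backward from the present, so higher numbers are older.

Read off each span (Ma): Ediacaran 635–538.8; Silurian 443.8–419.2; Cambrian 538.8–485.4; Devonian 419.2–358.9; Carboniferous 358.9–298.9; Stenian 1200–1000; Orosirian 2050–1800.
Larger Ma is older, so oldest→youngest is Orosirian, Stenian, Ediacaran, Cambrian, Silurian, Devonian, Carboniferous.

Orosirian, then Stenian, then Ediacaran, then Cambrian, then Silurian, then Devonian, then Carboniferous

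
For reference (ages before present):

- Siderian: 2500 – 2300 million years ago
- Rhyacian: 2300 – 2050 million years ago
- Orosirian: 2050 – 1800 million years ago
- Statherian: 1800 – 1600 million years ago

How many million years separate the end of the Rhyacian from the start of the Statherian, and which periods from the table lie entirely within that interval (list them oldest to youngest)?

The Rhyacian closes at 2050 Ma and the Statherian opens at 1800 Ma, so the interval is 2050 − 1800 = 250 Myr.
A period fits inside if it starts at or after 2050 Ma and ends at or before 1800 Ma; oldest first that gives Orosirian.

250 million years; Orosirian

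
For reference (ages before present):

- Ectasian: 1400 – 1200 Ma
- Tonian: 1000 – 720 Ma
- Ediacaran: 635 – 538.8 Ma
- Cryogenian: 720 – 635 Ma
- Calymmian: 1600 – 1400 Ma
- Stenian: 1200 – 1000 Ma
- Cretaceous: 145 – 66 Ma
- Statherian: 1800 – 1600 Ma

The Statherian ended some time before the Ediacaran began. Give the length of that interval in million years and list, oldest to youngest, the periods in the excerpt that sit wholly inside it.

965 million years; Calymmian, Ectasian, Stenian, Tonian, Cryogenian

End of Statherian = 1600 Ma; start of Ediacaran = 635 Ma.
Gap = 1600 − 635 = 965 Myr.
Periods wholly inside 1600–635 Ma: Calymmian (1600–1400), Ectasian (1400–1200), Stenian (1200–1000), Tonian (1000–720), Cryogenian (720–635).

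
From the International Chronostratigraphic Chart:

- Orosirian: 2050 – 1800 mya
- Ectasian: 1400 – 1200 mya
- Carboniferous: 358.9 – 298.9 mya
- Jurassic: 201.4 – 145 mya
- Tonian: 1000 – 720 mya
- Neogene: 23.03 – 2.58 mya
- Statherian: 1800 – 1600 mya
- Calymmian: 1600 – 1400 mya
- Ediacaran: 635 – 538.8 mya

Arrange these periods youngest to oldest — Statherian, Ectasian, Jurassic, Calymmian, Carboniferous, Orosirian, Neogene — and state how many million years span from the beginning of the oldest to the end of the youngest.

Start ages (Ma): Orosirian 2050, Statherian 1800, Calymmian 1600, Ectasian 1400, Carboniferous 358.9, Jurassic 201.4, Neogene 23.03.
Ordered youngest to oldest: Neogene, Jurassic, Carboniferous, Ectasian, Calymmian, Statherian, Orosirian.
Span = 2050 − 2.58 = 2047.42 Myr.

Neogene, Jurassic, Carboniferous, Ectasian, Calymmian, Statherian, Orosirian; total span 2047.42 Myr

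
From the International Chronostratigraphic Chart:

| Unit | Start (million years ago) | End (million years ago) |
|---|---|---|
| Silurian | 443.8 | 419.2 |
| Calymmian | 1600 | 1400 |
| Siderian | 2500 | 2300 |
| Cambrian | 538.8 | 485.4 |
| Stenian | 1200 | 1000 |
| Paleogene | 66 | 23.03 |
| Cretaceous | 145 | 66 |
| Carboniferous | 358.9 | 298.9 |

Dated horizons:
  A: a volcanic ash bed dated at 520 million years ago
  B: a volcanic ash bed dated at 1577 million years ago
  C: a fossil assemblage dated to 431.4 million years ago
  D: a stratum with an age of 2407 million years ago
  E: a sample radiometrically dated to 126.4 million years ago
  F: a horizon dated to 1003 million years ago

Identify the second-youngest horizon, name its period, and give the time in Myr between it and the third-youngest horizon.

C, in the Silurian; 88.6 million years to A

Smaller Ma means younger, so youngest first: E 126.4 < C 431.4 < A 520 < F 1003 < B 1577 < D 2407.
Counting 2 along gives C (431.4 Ma); the excerpt puts that inside the Silurian, 443.8–419.2 Ma.
Next in line is A (520 Ma), and 520 − 431.4 = 88.6 Myr.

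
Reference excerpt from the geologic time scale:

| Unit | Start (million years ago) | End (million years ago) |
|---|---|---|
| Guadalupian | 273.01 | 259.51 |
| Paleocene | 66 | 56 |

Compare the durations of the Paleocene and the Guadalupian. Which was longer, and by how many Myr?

Guadalupian, by 3.5 million years

Paleocene: 66 − 56 = 10 Myr.
Guadalupian: 273.01 − 259.51 = 13.5 Myr.
Difference: 13.5 − 10 = 3.5 Myr, so the Guadalupian was longer.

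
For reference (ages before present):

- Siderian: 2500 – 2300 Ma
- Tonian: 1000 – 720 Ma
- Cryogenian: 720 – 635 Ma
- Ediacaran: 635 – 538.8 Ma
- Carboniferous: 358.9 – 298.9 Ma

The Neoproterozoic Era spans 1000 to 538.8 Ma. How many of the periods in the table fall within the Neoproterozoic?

Periods inside 1000–538.8 Ma: Tonian, Cryogenian, Ediacaran — 3 in total.

3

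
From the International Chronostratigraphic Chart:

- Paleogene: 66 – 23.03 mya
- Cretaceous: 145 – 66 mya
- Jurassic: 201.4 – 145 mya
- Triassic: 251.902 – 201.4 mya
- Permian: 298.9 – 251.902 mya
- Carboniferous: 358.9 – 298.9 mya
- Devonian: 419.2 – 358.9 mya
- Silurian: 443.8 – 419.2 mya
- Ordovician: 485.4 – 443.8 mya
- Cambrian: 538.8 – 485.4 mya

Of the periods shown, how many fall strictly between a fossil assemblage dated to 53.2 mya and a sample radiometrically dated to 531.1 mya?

8

531.1 Ma sits inside the Cambrian (538.8–485.4) and 53.2 Ma inside the Paleogene (66–23.03); neither of those is wholly between the two dates.
The listed periods lying completely between them are Ordovician, Silurian, Devonian, Carboniferous, Permian, Triassic, Jurassic, Cretaceous — 8 in all.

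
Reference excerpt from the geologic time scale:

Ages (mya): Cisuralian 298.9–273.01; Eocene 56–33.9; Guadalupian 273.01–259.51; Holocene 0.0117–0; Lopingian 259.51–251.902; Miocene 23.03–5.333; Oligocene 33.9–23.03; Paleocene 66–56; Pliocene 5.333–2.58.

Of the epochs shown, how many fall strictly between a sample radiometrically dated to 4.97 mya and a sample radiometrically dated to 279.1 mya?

279.1 Ma sits inside the Cisuralian (298.9–273.01) and 4.97 Ma inside the Pliocene (5.333–2.58); neither of those is wholly between the two dates.
The listed epochs lying completely between them are Guadalupian, Lopingian, Paleocene, Eocene, Oligocene, Miocene — 6 in all.

6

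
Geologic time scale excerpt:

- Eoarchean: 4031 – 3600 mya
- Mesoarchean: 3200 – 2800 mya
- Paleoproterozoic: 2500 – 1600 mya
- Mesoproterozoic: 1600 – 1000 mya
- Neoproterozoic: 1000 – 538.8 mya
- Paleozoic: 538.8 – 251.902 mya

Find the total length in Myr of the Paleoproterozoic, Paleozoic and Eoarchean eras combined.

1617.898 million years

Duration is start − end for each: (2500 − 1600) + (538.8 − 251.902) + (4031 − 3600).
That is 900 + 286.898 + 431, which totals 1617.898 million years.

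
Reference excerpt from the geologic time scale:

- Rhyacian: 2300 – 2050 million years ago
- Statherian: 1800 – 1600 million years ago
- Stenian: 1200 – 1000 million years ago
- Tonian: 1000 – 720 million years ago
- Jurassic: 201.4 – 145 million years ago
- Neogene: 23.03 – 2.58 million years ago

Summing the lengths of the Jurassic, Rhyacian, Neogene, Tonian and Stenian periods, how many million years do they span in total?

806.85 million years

Duration is start − end for each: (201.4 − 145) + (2300 − 2050) + (23.03 − 2.58) + (1000 − 720) + (1200 − 1000).
That is 56.4 + 250 + 20.45 + 280 + 200, which totals 806.85 million years.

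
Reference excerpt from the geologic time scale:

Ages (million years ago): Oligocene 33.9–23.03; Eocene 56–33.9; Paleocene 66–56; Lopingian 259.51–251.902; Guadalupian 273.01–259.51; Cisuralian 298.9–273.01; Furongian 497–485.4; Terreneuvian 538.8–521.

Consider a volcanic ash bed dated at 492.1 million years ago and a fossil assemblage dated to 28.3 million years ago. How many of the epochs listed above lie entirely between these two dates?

492.1 Ma sits inside the Furongian (497–485.4) and 28.3 Ma inside the Oligocene (33.9–23.03); neither of those is wholly between the two dates.
The listed epochs lying completely between them are Cisuralian, Guadalupian, Lopingian, Paleocene, Eocene — 5 in all.

5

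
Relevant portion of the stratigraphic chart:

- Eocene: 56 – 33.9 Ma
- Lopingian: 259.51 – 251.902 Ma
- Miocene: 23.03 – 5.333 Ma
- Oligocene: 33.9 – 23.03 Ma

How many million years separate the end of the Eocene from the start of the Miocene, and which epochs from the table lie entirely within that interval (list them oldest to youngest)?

10.87 million years; Oligocene

End of Eocene = 33.9 Ma; start of Miocene = 23.03 Ma.
Gap = 33.9 − 23.03 = 10.87 Myr.
Epochs wholly inside 33.9–23.03 Ma: Oligocene (33.9–23.03).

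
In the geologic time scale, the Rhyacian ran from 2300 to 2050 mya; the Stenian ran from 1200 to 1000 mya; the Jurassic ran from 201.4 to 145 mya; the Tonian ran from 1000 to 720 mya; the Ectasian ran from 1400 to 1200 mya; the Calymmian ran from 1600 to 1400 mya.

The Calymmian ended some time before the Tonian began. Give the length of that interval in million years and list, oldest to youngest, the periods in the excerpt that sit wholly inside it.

The Calymmian closes at 1400 Ma and the Tonian opens at 1000 Ma, so the interval is 1400 − 1000 = 400 Myr.
A period fits inside if it starts at or after 1400 Ma and ends at or before 1000 Ma; oldest first that gives Ectasian, Stenian.

400 million years; Ectasian, Stenian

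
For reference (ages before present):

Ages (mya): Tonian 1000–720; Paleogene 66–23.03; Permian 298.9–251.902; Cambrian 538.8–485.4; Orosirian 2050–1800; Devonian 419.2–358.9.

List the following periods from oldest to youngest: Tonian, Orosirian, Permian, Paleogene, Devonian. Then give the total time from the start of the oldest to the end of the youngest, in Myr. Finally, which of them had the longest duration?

From the excerpt: Tonian 1000–720; Orosirian 2050–1800; Permian 298.9–251.902; Paleogene 66–23.03; Devonian 419.2–358.9 (Ma).
Larger Ma is earlier, so the oldest is Orosirian and the youngest is Paleogene; oldest to youngest: Orosirian, Tonian, Devonian, Permian, Paleogene.
Oldest start 2050 minus youngest end 23.03 gives 2026.97 Myr overall.
Individual lengths (start − end): Orosirian 250; Devonian 60.3; Paleogene 42.97; Tonian 280; Permian 46.998. The largest is Tonian at 280 Myr.

Orosirian → Tonian → Devonian → Permian → Paleogene; total span 2026.97 Myr; longest is Tonian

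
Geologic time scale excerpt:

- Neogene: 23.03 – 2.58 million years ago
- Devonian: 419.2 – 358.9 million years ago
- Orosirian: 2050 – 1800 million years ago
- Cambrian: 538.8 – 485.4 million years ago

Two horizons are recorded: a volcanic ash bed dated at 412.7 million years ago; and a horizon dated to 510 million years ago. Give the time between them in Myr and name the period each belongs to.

Elapsed time: 510 − 412.7 = 97.3 Myr.
412.7 Ma lies within 419.2–358.9 Ma: Devonian.
510 Ma lies within 538.8–485.4 Ma: Cambrian.

97.3 million years apart; the first in the Devonian, the second in the Cambrian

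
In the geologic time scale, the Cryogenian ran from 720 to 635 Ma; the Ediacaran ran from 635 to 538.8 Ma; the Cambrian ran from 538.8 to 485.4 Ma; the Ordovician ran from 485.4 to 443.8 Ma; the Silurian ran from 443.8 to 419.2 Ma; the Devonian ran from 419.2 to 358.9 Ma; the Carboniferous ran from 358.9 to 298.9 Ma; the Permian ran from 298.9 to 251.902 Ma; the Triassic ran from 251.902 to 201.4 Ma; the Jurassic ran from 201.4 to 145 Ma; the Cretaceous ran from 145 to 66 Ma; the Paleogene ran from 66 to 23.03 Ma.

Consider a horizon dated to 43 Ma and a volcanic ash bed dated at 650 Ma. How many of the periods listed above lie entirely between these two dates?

650 Ma sits inside the Cryogenian (720–635) and 43 Ma inside the Paleogene (66–23.03); neither of those is wholly between the two dates.
The listed periods lying completely between them are Ediacaran, Cambrian, Ordovician, Silurian, Devonian, Carboniferous, Permian, Triassic, Jurassic, Cretaceous — 10 in all.

10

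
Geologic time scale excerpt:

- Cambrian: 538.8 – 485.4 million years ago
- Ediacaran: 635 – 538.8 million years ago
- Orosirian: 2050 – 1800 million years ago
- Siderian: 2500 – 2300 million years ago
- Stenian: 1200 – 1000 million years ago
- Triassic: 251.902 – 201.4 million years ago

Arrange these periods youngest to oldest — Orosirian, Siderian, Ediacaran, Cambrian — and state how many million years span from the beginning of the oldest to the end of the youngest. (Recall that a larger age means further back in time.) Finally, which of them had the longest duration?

Cambrian, Ediacaran, Orosirian, Siderian; total span 2014.6 Myr; longest is Orosirian

Start ages (Ma): Siderian 2500, Orosirian 2050, Ediacaran 635, Cambrian 538.8.
Ordered youngest to oldest: Cambrian, Ediacaran, Orosirian, Siderian.
Span = 2500 − 485.4 = 2014.6 Myr.
Durations: Ediacaran 96.2, Orosirian 250, Siderian 200, Cambrian 53.4 → longest is Orosirian (250 Myr).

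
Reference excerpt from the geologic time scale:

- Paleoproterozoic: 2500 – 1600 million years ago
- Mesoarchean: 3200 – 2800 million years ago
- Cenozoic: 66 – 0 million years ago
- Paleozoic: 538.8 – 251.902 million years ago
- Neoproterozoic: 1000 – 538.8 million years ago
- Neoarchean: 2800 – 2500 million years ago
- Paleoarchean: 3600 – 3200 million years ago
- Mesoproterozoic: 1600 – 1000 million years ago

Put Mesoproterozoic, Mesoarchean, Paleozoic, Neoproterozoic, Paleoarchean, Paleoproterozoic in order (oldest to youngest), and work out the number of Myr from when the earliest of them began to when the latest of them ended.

From the excerpt: Mesoproterozoic 1600–1000; Mesoarchean 3200–2800; Paleozoic 538.8–251.902; Neoproterozoic 1000–538.8; Paleoarchean 3600–3200; Paleoproterozoic 2500–1600 (Ma).
Larger Ma is earlier, so the oldest is Paleoarchean and the youngest is Paleozoic; oldest to youngest: Paleoarchean, Mesoarchean, Paleoproterozoic, Mesoproterozoic, Neoproterozoic, Paleozoic.
Oldest start 3600 minus youngest end 251.902 gives 3348.098 Myr overall.

Paleoarchean → Mesoarchean → Paleoproterozoic → Mesoproterozoic → Neoproterozoic → Paleozoic; total span 3348.098 Myr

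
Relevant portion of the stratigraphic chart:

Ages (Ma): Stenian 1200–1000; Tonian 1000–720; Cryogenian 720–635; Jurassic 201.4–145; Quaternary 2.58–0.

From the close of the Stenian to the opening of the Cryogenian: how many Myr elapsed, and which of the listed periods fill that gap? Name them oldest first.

End of Stenian = 1000 Ma; start of Cryogenian = 720 Ma.
Gap = 1000 − 720 = 280 Myr.
Periods wholly inside 1000–720 Ma: Tonian (1000–720).

280 million years; Tonian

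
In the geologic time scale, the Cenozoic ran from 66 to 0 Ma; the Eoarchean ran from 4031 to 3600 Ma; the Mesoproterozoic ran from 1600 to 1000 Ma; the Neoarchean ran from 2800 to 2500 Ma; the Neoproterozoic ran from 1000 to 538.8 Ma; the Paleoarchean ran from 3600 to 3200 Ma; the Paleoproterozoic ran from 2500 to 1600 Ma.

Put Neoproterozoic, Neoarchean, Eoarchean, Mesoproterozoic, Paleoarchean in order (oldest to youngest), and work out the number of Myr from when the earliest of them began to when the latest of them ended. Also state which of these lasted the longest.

Eoarchean, Paleoarchean, Neoarchean, Mesoproterozoic, Neoproterozoic; total span 3492.2 Myr; longest is Mesoproterozoic

From the excerpt: Neoproterozoic 1000–538.8; Neoarchean 2800–2500; Eoarchean 4031–3600; Mesoproterozoic 1600–1000; Paleoarchean 3600–3200 (Ma).
Larger Ma is earlier, so the oldest is Eoarchean and the youngest is Neoproterozoic; oldest to youngest: Eoarchean, Paleoarchean, Neoarchean, Mesoproterozoic, Neoproterozoic.
Oldest start 4031 minus youngest end 538.8 gives 3492.2 Myr overall.
Individual lengths (start − end): Neoproterozoic 461.2; Paleoarchean 400; Mesoproterozoic 600; Neoarchean 300; Eoarchean 431. The largest is Mesoproterozoic at 600 Myr.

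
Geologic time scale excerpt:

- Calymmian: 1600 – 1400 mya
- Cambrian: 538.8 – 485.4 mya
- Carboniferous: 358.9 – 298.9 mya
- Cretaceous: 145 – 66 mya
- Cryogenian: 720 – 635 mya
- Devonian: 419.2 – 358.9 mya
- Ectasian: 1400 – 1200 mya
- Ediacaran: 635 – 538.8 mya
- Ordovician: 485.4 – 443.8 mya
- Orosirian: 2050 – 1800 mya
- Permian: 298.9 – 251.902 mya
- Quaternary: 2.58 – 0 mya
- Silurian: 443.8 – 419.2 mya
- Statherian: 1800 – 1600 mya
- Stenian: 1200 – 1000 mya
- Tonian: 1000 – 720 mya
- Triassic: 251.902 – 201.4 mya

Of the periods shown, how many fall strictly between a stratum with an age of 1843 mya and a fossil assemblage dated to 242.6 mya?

13

The older date is 1843 Ma and the younger is 242.6 Ma.
Periods with start < 1843 and end > 242.6 Ma: Statherian (1800–1600), Calymmian (1600–1400), Ectasian (1400–1200), Stenian (1200–1000), Tonian (1000–720), Cryogenian (720–635), Ediacaran (635–538.8), Cambrian (538.8–485.4), Ordovician (485.4–443.8), Silurian (443.8–419.2), Devonian (419.2–358.9), Carboniferous (358.9–298.9), Permian (298.9–251.902).
That is 13 complete periods.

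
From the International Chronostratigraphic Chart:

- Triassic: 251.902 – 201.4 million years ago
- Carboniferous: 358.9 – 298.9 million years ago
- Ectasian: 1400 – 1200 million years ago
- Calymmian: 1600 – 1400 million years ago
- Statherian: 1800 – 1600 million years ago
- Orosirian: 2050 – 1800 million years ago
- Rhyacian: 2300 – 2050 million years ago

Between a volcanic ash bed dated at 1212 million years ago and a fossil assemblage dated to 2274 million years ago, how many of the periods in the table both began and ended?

The older date is 2274 Ma and the younger is 1212 Ma.
Periods with start < 2274 and end > 1212 Ma: Orosirian (2050–1800), Statherian (1800–1600), Calymmian (1600–1400).
That is 3 complete periods.

3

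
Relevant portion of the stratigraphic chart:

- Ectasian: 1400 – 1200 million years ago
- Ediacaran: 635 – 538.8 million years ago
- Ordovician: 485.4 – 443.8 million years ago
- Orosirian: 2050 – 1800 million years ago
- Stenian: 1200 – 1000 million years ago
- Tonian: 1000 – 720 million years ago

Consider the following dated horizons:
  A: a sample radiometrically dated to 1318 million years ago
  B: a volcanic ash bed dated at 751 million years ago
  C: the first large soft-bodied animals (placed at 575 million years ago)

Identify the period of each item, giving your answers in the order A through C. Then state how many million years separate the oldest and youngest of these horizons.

A — Ectasian; B — Tonian; C — Ediacaran; span 743 million years

A: 1318 Ma lies in 1400–1200 Ma, so Ectasian.
B: 751 Ma lies in 1000–720 Ma, so Tonian.
C: 575 Ma lies in 635–538.8 Ma, so Ediacaran.
Oldest = 1318 Ma, youngest = 575 Ma → span 743 Myr.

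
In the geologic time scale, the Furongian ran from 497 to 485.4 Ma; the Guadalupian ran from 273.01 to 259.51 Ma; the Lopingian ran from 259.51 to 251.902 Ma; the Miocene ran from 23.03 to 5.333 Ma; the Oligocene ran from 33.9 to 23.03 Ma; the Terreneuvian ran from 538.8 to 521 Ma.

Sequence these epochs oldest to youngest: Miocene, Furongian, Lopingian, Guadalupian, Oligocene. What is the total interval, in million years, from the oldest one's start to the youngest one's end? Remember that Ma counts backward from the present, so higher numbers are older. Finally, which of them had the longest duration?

Start ages (Ma): Furongian 497, Guadalupian 273.01, Lopingian 259.51, Oligocene 33.9, Miocene 23.03.
Ordered oldest to youngest: Furongian, Guadalupian, Lopingian, Oligocene, Miocene.
Span = 497 − 5.333 = 491.667 Myr.
Durations: Furongian 11.6, Lopingian 7.608, Guadalupian 13.5, Miocene 17.697, Oligocene 10.87 → longest is Miocene (17.697 Myr).

Furongian → Guadalupian → Lopingian → Oligocene → Miocene; total span 491.667 Myr; longest is Miocene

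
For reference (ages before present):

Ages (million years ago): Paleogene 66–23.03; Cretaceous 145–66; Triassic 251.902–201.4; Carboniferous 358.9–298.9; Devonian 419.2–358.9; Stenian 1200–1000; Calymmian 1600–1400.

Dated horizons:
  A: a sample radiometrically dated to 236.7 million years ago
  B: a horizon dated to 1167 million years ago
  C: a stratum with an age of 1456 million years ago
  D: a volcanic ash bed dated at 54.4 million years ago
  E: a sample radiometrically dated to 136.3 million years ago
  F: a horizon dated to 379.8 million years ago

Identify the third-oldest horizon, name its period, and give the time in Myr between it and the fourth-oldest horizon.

F, in the Devonian; 143.1 million years to A

Larger Ma means older, so oldest first: C 1456 > B 1167 > F 379.8 > A 236.7 > E 136.3 > D 54.4.
Counting 3 along gives F (379.8 Ma); the excerpt puts that inside the Devonian, 419.2–358.9 Ma.
Next in line is A (236.7 Ma), and 379.8 − 236.7 = 143.1 Myr.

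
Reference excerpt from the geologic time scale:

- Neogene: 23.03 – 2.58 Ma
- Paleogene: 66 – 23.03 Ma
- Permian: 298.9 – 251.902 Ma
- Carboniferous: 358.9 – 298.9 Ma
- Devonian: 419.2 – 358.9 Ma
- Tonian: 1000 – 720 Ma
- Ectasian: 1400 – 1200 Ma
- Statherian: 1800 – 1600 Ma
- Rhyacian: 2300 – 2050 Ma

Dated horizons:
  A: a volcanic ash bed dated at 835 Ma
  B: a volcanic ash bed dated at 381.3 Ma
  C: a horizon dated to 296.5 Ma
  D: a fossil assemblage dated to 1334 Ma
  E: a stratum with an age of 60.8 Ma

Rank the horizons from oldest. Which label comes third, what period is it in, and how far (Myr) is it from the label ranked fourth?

B, in the Devonian; 84.8 million years to C

Sorted oldest-first by Ma: D (1334), A (835), B (381.3), C (296.5), E (60.8).
The third oldest is B at 381.3 Ma, which lies in 419.2–358.9 Ma: the Devonian.
The fourth oldest is C at 296.5 Ma; separation = |381.3 − 296.5| = 84.8 Myr.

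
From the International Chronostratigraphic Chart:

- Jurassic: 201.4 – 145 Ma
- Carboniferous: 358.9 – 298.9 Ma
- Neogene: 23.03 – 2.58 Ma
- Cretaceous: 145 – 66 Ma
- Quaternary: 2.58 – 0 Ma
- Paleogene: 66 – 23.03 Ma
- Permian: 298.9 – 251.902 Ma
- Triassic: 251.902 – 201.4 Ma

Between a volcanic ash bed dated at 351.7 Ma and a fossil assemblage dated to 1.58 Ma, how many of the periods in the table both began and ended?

6

351.7 Ma sits inside the Carboniferous (358.9–298.9) and 1.58 Ma inside the Quaternary (2.58–0); neither of those is wholly between the two dates.
The listed periods lying completely between them are Permian, Triassic, Jurassic, Cretaceous, Paleogene, Neogene — 6 in all.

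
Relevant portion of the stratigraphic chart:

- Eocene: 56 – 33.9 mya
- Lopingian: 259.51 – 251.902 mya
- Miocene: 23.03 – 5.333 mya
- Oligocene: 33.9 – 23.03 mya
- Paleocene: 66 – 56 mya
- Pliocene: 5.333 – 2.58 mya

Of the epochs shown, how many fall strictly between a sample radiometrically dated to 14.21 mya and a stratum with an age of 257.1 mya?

3

The older date is 257.1 Ma and the younger is 14.21 Ma.
Epochs with start < 257.1 and end > 14.21 Ma: Paleocene (66–56), Eocene (56–33.9), Oligocene (33.9–23.03).
That is 3 complete epochs.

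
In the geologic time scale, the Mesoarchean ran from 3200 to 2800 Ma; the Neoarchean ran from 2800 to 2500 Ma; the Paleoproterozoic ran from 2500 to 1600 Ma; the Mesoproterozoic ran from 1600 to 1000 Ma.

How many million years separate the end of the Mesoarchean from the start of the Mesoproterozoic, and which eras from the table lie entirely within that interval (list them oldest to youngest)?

The Mesoarchean closes at 2800 Ma and the Mesoproterozoic opens at 1600 Ma, so the interval is 2800 − 1600 = 1200 Myr.
An era fits inside if it starts at or after 2800 Ma and ends at or before 1600 Ma; oldest first that gives Neoarchean, Paleoproterozoic.

1200 million years; Neoarchean, Paleoproterozoic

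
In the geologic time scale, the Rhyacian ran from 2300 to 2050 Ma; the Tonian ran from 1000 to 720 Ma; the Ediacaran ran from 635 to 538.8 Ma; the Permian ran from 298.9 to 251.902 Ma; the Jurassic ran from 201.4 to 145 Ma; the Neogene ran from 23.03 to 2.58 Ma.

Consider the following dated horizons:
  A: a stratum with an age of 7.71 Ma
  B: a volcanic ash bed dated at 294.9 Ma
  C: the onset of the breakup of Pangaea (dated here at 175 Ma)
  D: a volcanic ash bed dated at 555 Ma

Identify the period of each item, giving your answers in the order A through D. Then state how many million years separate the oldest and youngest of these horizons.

Match each age against the start–end ranges in the excerpt: A = 7.71 Ma → Neogene (23.03–2.58); B = 294.9 Ma → Permian (298.9–251.902); C = 175 Ma → Jurassic (201.4–145); D = 555 Ma → Ediacaran (635–538.8).
The largest age is 555 Ma and the smallest is 7.71 Ma; their difference is 547.29 Myr.

A — Neogene; B — Permian; C — Jurassic; D — Ediacaran; span 547.29 million years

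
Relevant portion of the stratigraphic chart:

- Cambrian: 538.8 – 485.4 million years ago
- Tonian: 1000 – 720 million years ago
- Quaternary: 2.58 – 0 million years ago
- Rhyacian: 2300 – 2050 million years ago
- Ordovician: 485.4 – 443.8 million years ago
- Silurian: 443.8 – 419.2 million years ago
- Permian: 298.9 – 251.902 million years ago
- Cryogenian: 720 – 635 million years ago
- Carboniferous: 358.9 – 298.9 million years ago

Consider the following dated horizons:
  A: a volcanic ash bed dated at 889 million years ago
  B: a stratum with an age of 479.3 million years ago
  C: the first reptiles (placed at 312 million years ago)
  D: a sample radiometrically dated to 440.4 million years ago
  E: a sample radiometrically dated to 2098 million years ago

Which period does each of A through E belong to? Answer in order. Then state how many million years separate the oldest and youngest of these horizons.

A — Tonian; B — Ordovician; C — Carboniferous; D — Silurian; E — Rhyacian; span 1786 million years

Match each age against the start–end ranges in the excerpt: A = 889 Ma → Tonian (1000–720); B = 479.3 Ma → Ordovician (485.4–443.8); C = 312 Ma → Carboniferous (358.9–298.9); D = 440.4 Ma → Silurian (443.8–419.2); E = 2098 Ma → Rhyacian (2300–2050).
The largest age is 2098 Ma and the smallest is 312 Ma; their difference is 1786 Myr.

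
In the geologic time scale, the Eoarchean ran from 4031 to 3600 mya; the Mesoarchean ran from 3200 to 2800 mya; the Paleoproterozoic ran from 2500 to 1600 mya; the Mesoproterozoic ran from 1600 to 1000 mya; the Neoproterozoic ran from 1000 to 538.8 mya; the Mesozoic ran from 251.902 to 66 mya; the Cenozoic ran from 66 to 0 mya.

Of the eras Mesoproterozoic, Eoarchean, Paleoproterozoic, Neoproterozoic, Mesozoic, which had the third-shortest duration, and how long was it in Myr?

Durations: Mesoproterozoic 600; Eoarchean 431; Paleoproterozoic 900; Neoproterozoic 461.2; Mesozoic 185.902 Myr.
Sorted shortest-first: Mesozoic (185.902), Eoarchean (431), Neoproterozoic (461.2), Mesoproterozoic (600), Paleoproterozoic (900).
The third shortest is Neoproterozoic at 461.2 Myr.

Neoproterozoic, 461.2 million years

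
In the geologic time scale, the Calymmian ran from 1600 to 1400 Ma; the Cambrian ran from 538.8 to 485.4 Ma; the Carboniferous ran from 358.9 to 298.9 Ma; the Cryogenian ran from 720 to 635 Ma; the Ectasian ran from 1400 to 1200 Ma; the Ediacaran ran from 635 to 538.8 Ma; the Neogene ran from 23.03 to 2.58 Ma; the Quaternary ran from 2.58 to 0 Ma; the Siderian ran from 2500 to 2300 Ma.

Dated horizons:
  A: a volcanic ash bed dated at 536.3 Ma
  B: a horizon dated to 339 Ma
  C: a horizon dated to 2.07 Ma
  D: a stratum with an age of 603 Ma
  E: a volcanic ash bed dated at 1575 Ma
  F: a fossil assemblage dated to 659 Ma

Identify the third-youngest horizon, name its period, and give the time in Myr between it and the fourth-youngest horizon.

A, in the Cambrian; 66.7 million years to D

Sorted youngest-first by Ma: C (2.07), B (339), A (536.3), D (603), F (659), E (1575).
The third youngest is A at 536.3 Ma, which lies in 538.8–485.4 Ma: the Cambrian.
The fourth youngest is D at 603 Ma; separation = |536.3 − 603| = 66.7 Myr.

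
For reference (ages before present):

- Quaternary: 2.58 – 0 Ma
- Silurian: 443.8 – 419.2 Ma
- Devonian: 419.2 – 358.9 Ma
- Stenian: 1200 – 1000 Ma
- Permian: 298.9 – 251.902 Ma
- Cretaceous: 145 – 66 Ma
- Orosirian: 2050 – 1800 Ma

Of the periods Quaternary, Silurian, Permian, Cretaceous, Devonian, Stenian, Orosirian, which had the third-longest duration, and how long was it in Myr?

Cretaceous, 79 million years

Start − end for each: Quaternary 2.58 − 0 = 2.58; Silurian 443.8 − 419.2 = 24.6; Permian 298.9 − 251.902 = 46.998; Cretaceous 145 − 66 = 79; Devonian 419.2 − 358.9 = 60.3; Stenian 1200 − 1000 = 200; Orosirian 2050 − 1800 = 250.
Ranking these from longest: Orosirian > Stenian > Cretaceous > Devonian > Permian > Silurian > Quaternary.
Position 3 in that ranking is Cretaceous, which lasted 79 Myr.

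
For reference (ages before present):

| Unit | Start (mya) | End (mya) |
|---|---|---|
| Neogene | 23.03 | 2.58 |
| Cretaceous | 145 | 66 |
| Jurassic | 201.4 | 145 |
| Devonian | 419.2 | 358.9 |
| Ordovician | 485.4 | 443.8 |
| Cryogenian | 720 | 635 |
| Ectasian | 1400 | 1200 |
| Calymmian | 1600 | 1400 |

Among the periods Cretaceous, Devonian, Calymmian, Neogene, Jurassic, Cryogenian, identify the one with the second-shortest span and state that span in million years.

Jurassic, 56.4 million years

Durations: Cretaceous 79; Devonian 60.3; Calymmian 200; Neogene 20.45; Jurassic 56.4; Cryogenian 85 Myr.
Sorted shortest-first: Neogene (20.45), Jurassic (56.4), Devonian (60.3), Cretaceous (79), Cryogenian (85), Calymmian (200).
The second shortest is Jurassic at 56.4 Myr.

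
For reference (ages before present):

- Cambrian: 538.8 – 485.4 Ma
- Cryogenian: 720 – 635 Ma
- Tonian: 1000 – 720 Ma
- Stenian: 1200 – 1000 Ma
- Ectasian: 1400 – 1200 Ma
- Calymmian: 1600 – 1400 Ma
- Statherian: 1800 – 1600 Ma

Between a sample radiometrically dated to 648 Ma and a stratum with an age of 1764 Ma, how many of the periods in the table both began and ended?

1764 Ma sits inside the Statherian (1800–1600) and 648 Ma inside the Cryogenian (720–635); neither of those is wholly between the two dates.
The listed periods lying completely between them are Calymmian, Ectasian, Stenian, Tonian — 4 in all.

4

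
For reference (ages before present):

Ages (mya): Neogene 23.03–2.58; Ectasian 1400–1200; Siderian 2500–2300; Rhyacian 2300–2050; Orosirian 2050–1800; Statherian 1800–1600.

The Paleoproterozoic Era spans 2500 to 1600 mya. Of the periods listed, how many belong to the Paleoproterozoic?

Periods inside 2500–1600 Ma: Siderian, Rhyacian, Orosirian, Statherian — 4 in total.

4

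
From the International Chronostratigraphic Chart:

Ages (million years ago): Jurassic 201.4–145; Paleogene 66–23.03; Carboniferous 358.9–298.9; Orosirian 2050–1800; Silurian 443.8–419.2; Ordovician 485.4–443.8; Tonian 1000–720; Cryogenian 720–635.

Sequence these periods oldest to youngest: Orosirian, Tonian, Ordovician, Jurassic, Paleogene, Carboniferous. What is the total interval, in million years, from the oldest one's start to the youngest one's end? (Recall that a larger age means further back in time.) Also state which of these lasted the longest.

Start ages (Ma): Orosirian 2050, Tonian 1000, Ordovician 485.4, Carboniferous 358.9, Jurassic 201.4, Paleogene 66.
Ordered oldest to youngest: Orosirian, Tonian, Ordovician, Carboniferous, Jurassic, Paleogene.
Span = 2050 − 23.03 = 2026.97 Myr.
Durations: Ordovician 41.6, Carboniferous 60, Paleogene 42.97, Orosirian 250, Tonian 280, Jurassic 56.4 → longest is Tonian (280 Myr).

Orosirian → Tonian → Ordovician → Carboniferous → Jurassic → Paleogene; total span 2026.97 Myr; longest is Tonian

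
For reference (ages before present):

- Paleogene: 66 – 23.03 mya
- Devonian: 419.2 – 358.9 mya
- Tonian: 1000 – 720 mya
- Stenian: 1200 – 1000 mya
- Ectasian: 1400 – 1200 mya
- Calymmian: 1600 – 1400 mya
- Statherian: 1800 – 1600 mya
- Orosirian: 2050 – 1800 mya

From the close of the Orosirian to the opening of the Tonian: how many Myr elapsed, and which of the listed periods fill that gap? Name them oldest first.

End of Orosirian = 1800 Ma; start of Tonian = 1000 Ma.
Gap = 1800 − 1000 = 800 Myr.
Periods wholly inside 1800–1000 Ma: Statherian (1800–1600), Calymmian (1600–1400), Ectasian (1400–1200), Stenian (1200–1000).

800 million years; Statherian, Calymmian, Ectasian, Stenian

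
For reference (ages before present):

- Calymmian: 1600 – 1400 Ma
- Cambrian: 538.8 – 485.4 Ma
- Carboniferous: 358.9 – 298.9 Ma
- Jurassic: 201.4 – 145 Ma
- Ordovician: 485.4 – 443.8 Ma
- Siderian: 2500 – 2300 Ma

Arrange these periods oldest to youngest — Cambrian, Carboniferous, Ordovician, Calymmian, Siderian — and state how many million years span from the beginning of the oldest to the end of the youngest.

Siderian, Calymmian, Cambrian, Ordovician, Carboniferous; total span 2201.1 Myr

From the excerpt: Cambrian 538.8–485.4; Carboniferous 358.9–298.9; Ordovician 485.4–443.8; Calymmian 1600–1400; Siderian 2500–2300 (Ma).
Larger Ma is earlier, so the oldest is Siderian and the youngest is Carboniferous; oldest to youngest: Siderian, Calymmian, Cambrian, Ordovician, Carboniferous.
Oldest start 2500 minus youngest end 298.9 gives 2201.1 Myr overall.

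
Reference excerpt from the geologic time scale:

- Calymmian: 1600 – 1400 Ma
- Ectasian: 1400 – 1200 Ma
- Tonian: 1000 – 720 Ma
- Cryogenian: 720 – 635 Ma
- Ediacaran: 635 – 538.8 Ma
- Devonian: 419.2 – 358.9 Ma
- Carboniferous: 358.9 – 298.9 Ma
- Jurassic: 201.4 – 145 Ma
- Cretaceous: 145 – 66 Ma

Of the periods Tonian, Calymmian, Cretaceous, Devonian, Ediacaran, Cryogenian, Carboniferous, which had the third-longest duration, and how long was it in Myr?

Durations: Tonian 280; Calymmian 200; Cretaceous 79; Devonian 60.3; Ediacaran 96.2; Cryogenian 85; Carboniferous 60 Myr.
Sorted longest-first: Tonian (280), Calymmian (200), Ediacaran (96.2), Cryogenian (85), Cretaceous (79), Devonian (60.3), Carboniferous (60).
The third longest is Ediacaran at 96.2 Myr.

Ediacaran, 96.2 million years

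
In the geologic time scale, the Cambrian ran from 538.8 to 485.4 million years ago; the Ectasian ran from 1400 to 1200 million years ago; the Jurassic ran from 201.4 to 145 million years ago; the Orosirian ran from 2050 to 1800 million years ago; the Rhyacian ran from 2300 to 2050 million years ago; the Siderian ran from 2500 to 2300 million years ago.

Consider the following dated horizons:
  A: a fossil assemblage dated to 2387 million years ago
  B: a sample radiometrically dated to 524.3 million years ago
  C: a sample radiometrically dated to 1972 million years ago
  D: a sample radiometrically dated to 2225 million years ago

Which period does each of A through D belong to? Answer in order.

A — Siderian; B — Cambrian; C — Orosirian; D — Rhyacian

Match each age against the start–end ranges in the excerpt: A = 2387 Ma → Siderian (2500–2300); B = 524.3 Ma → Cambrian (538.8–485.4); C = 1972 Ma → Orosirian (2050–1800); D = 2225 Ma → Rhyacian (2300–2050).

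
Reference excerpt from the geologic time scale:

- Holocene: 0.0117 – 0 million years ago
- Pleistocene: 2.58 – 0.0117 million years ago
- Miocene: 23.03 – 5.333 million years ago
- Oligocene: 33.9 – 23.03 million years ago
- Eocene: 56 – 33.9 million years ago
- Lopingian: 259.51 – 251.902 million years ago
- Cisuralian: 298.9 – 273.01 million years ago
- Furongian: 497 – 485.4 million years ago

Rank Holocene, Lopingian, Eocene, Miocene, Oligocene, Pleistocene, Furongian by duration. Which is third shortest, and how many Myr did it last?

Durations: Holocene 0.0117; Lopingian 7.608; Eocene 22.1; Miocene 17.697; Oligocene 10.87; Pleistocene 2.5683; Furongian 11.6 Myr.
Sorted shortest-first: Holocene (0.0117), Pleistocene (2.5683), Lopingian (7.608), Oligocene (10.87), Furongian (11.6), Miocene (17.697), Eocene (22.1).
The third shortest is Lopingian at 7.608 Myr.

Lopingian, 7.608 million years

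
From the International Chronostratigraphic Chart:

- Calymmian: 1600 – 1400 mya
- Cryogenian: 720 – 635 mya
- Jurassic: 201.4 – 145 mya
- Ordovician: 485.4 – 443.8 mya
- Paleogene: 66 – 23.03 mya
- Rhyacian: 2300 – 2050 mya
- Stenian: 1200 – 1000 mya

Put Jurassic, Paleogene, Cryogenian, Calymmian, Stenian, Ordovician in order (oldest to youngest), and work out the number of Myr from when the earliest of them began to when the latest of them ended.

Calymmian → Stenian → Cryogenian → Ordovician → Jurassic → Paleogene; total span 1576.97 Myr

Start ages (Ma): Calymmian 1600, Stenian 1200, Cryogenian 720, Ordovician 485.4, Jurassic 201.4, Paleogene 66.
Ordered oldest to youngest: Calymmian, Stenian, Cryogenian, Ordovician, Jurassic, Paleogene.
Span = 1600 − 23.03 = 1576.97 Myr.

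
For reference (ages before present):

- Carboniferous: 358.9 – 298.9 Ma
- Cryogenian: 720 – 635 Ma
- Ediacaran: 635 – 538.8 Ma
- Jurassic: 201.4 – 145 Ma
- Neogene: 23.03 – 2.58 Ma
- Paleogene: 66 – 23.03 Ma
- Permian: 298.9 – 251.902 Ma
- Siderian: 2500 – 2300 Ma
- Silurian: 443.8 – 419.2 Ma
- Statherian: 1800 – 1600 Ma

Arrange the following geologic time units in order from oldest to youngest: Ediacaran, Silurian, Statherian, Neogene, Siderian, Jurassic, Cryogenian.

Siderian → Statherian → Cryogenian → Ediacaran → Silurian → Jurassic → Neogene

Read off each span (Ma): Ediacaran 635–538.8; Silurian 443.8–419.2; Statherian 1800–1600; Neogene 23.03–2.58; Siderian 2500–2300; Jurassic 201.4–145; Cryogenian 720–635.
Larger Ma is older, so oldest→youngest is Siderian, Statherian, Cryogenian, Ediacaran, Silurian, Jurassic, Neogene.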